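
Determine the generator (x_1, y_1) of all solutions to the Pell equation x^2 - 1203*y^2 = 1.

First expand sqrt(1203) as a continued fraction. With x_i = (sqrt(1203) + m_i)/d_i and (m_0, d_0) = (0, 1): a_0 = floor(sqrt(1203)) = 34, since 34^2 = 1156 <= 1203 < 1225 = 35^2.
Iterate m_{i+1} = d_i*a_i - m_i, d_{i+1} = (1203 - m_{i+1}^2)/d_i, a_{i+1} = floor((a_0 + m_{i+1})/d_{i+1}):
  m_1 = 1*34 - 0 = 34, d_1 = (1203 - 34^2)/1 = 47/1 = 47, a_1 = floor((34 + 34)/47) = 1.
  m_2 = 47*1 - 34 = 13, d_2 = (1203 - 13^2)/47 = 1034/47 = 22, a_2 = floor((34 + 13)/22) = 2.
  m_3 = 22*2 - 13 = 31, d_3 = (1203 - 31^2)/22 = 242/22 = 11, a_3 = floor((34 + 31)/11) = 5.
  m_4 = 11*5 - 31 = 24, d_4 = (1203 - 24^2)/11 = 627/11 = 57, a_4 = floor((34 + 24)/57) = 1.
  m_5 = 57*1 - 24 = 33, d_5 = (1203 - 33^2)/57 = 114/57 = 2, a_5 = floor((34 + 33)/2) = 33.
  m_6 = 2*33 - 33 = 33, d_6 = (1203 - 33^2)/2 = 114/2 = 57, a_6 = floor((34 + 33)/57) = 1.
  m_7 = 57*1 - 33 = 24, d_7 = (1203 - 24^2)/57 = 627/57 = 11, a_7 = floor((34 + 24)/11) = 5.
  m_8 = 11*5 - 24 = 31, d_8 = (1203 - 31^2)/11 = 242/11 = 22, a_8 = floor((34 + 31)/22) = 2.
  m_9 = 22*2 - 31 = 13, d_9 = (1203 - 13^2)/22 = 1034/22 = 47, a_9 = floor((34 + 13)/47) = 1.
  m_10 = 47*1 - 13 = 34, d_10 = (1203 - 34^2)/47 = 47/47 = 1, a_10 = floor((34 + 34)/1) = 68.
  m_11 = 1*68 - 34 = 34, d_11 = (1203 - 34^2)/1 = 47/1 = 47: (m_11, d_11) = (m_1, d_1) = (34, 47), so from here the quotients repeat a_1, ..., a_10; the period length is 10.
So sqrt(1203) = [34; (1, 2, 5, 1, 33, 1, 5, 2, 1, 68)] with period length k = 10.
k is even, so the fundamental solution of x^2 - 1203y^2 = 1 is (p_{k-1}, q_{k-1}) = (p_9, q_9); compute convergents through index 9.
Convergents (p_i = a_i*p_{i-1} + p_{i-2}, q_i = a_i*q_{i-1} + q_{i-2} with p_{-2}=0, p_{-1}=1, q_{-2}=1, q_{-1}=0):
  i=0: a_0=34, p_0 = 34*1 + 0 = 34, q_0 = 34*0 + 1 = 1.
  i=1: a_1=1, p_1 = 1*34 + 1 = 35, q_1 = 1*1 + 0 = 1.
  i=2: a_2=2, p_2 = 2*35 + 34 = 104, q_2 = 2*1 + 1 = 3.
  i=3: a_3=5, p_3 = 5*104 + 35 = 555, q_3 = 5*3 + 1 = 16.
  i=4: a_4=1, p_4 = 1*555 + 104 = 659, q_4 = 1*16 + 3 = 19.
  i=5: a_5=33, p_5 = 33*659 + 555 = 22302, q_5 = 33*19 + 16 = 643.
  i=6: a_6=1, p_6 = 1*22302 + 659 = 22961, q_6 = 1*643 + 19 = 662.
  i=7: a_7=5, p_7 = 5*22961 + 22302 = 137107, q_7 = 5*662 + 643 = 3953.
  i=8: a_8=2, p_8 = 2*137107 + 22961 = 297175, q_8 = 2*3953 + 662 = 8568.
  i=9: a_9=1, p_9 = 1*297175 + 137107 = 434282, q_9 = 1*8568 + 3953 = 12521.
Check: 434282^2 - 1203*12521^2 = 188600855524 - 188600855523 = 1, so (x, y) = (434282, 12521) solves the equation, and by the theorem it is the least positive solution.

(x, y) = (434282, 12521)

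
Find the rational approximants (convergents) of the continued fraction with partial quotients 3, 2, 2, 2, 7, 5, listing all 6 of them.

3/1, 7/2, 17/5, 41/12, 304/89, 1561/457

Using the convergent recurrence p_i = a_i*p_{i-1} + p_{i-2}, q_i = a_i*q_{i-1} + q_{i-2} with p_{-2}=0, p_{-1}=1, q_{-2}=1, q_{-1}=0:
  i=0: a_0=3, p_0 = 3*1 + 0 = 3, q_0 = 3*0 + 1 = 1.
  i=1: a_1=2, p_1 = 2*3 + 1 = 7, q_1 = 2*1 + 0 = 2.
  i=2: a_2=2, p_2 = 2*7 + 3 = 17, q_2 = 2*2 + 1 = 5.
  i=3: a_3=2, p_3 = 2*17 + 7 = 41, q_3 = 2*5 + 2 = 12.
  i=4: a_4=7, p_4 = 7*41 + 17 = 304, q_4 = 7*12 + 5 = 89.
  i=5: a_5=5, p_5 = 5*304 + 41 = 1561, q_5 = 5*89 + 12 = 457.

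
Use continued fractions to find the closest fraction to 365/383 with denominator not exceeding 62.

Expand x = 365/383 as a continued fraction with the Euclidean algorithm:
  365 = 0*383 + 365, so a_0 = 0.
  383 = 1*365 + 18, so a_1 = 1.
  365 = 20*18 + 5, so a_2 = 20.
  18 = 3*5 + 3, so a_3 = 3.
  5 = 1*3 + 2, so a_4 = 1.
  3 = 1*2 + 1, so a_5 = 1.
  2 = 2*1 + 0, so a_6 = 2.
so x = [0; 1, 20, 3, 1, 1, 2].
Convergents (p_i = a_i*p_{i-1} + p_{i-2}, q_i = a_i*q_{i-1} + q_{i-2} with p_{-2}=0, p_{-1}=1, q_{-2}=1, q_{-1}=0), until the denominator exceeds 62:
  i=0: a_0=0, p_0 = 0*1 + 0 = 0, q_0 = 0*0 + 1 = 1.
  i=1: a_1=1, p_1 = 1*0 + 1 = 1, q_1 = 1*1 + 0 = 1.
  i=2: a_2=20, p_2 = 20*1 + 0 = 20, q_2 = 20*1 + 1 = 21.
  i=3: a_3=3, p_3 = 3*20 + 1 = 61, q_3 = 3*21 + 1 = 64.
q_3 = 64 > 62, so the last convergent with denominator <= 62 is p_2/q_2 = 20/21.
The closest fraction with denominator <= 62 is either p_2/q_2 or the intermediate fraction (k*p_2 + p_1)/(k*q_2 + q_1) with the largest k >= 1 whose denominator stays <= 62; these approach x as k grows, and every other convergent or intermediate fraction in range is farther away.
Largest k: floor((62 - q_1)/q_2) = floor((62 - 1)/21) = 2.
That gives (2*20 + 1)/(2*21 + 1) = 41/43.
Compare the errors: |x - 20/21| = |365*21 - 20*383|/(383*21) = 5/8043, and |x - 41/43| = |365*43 - 41*383|/(383*43) = 8/16469.
Cross-multiplying, 8*8043 = 64344 < 82345 = 5*16469, so 8/16469 is smaller: the intermediate fraction 41/43 is closer to x than 20/21.

41/43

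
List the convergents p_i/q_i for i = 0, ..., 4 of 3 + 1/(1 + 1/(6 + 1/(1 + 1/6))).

Using the convergent recurrence p_i = a_i*p_{i-1} + p_{i-2}, q_i = a_i*q_{i-1} + q_{i-2} with p_{-2}=0, p_{-1}=1, q_{-2}=1, q_{-1}=0:
  i=0: a_0=3, p_0 = 3*1 + 0 = 3, q_0 = 3*0 + 1 = 1.
  i=1: a_1=1, p_1 = 1*3 + 1 = 4, q_1 = 1*1 + 0 = 1.
  i=2: a_2=6, p_2 = 6*4 + 3 = 27, q_2 = 6*1 + 1 = 7.
  i=3: a_3=1, p_3 = 1*27 + 4 = 31, q_3 = 1*7 + 1 = 8.
  i=4: a_4=6, p_4 = 6*31 + 27 = 213, q_4 = 6*8 + 7 = 55.

3/1, 4/1, 27/7, 31/8, 213/55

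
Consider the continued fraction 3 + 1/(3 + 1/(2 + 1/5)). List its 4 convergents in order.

3/1, 10/3, 23/7, 125/38

Using the convergent recurrence p_i = a_i*p_{i-1} + p_{i-2}, q_i = a_i*q_{i-1} + q_{i-2} with p_{-2}=0, p_{-1}=1, q_{-2}=1, q_{-1}=0:
  i=0: a_0=3, p_0 = 3*1 + 0 = 3, q_0 = 3*0 + 1 = 1.
  i=1: a_1=3, p_1 = 3*3 + 1 = 10, q_1 = 3*1 + 0 = 3.
  i=2: a_2=2, p_2 = 2*10 + 3 = 23, q_2 = 2*3 + 1 = 7.
  i=3: a_3=5, p_3 = 5*23 + 10 = 125, q_3 = 5*7 + 3 = 38.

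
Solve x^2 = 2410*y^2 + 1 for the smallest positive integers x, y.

(x, y) = (58321, 1188)

First expand sqrt(2410) as a continued fraction. With x_i = (sqrt(2410) + m_i)/d_i and (m_0, d_0) = (0, 1): a_0 = floor(sqrt(2410)) = 49, since 49^2 = 2401 <= 2410 < 2500 = 50^2.
Iterate m_{i+1} = d_i*a_i - m_i, d_{i+1} = (2410 - m_{i+1}^2)/d_i, a_{i+1} = floor((a_0 + m_{i+1})/d_{i+1}):
  m_1 = 1*49 - 0 = 49, d_1 = (2410 - 49^2)/1 = 9/1 = 9, a_1 = floor((49 + 49)/9) = 10.
  m_2 = 9*10 - 49 = 41, d_2 = (2410 - 41^2)/9 = 729/9 = 81, a_2 = floor((49 + 41)/81) = 1.
  m_3 = 81*1 - 41 = 40, d_3 = (2410 - 40^2)/81 = 810/81 = 10, a_3 = floor((49 + 40)/10) = 8.
  m_4 = 10*8 - 40 = 40, d_4 = (2410 - 40^2)/10 = 810/10 = 81, a_4 = floor((49 + 40)/81) = 1.
  m_5 = 81*1 - 40 = 41, d_5 = (2410 - 41^2)/81 = 729/81 = 9, a_5 = floor((49 + 41)/9) = 10.
  m_6 = 9*10 - 41 = 49, d_6 = (2410 - 49^2)/9 = 9/9 = 1, a_6 = floor((49 + 49)/1) = 98.
  m_7 = 1*98 - 49 = 49, d_7 = (2410 - 49^2)/1 = 9/1 = 9: (m_7, d_7) = (m_1, d_1) = (49, 9), so from here the quotients repeat a_1, ..., a_6; the period length is 6.
So sqrt(2410) = [49; (10, 1, 8, 1, 10, 98)] with period length k = 6.
k is even, so the fundamental solution of x^2 - 2410y^2 = 1 is (p_{k-1}, q_{k-1}) = (p_5, q_5); compute convergents through index 5.
Convergents (p_i = a_i*p_{i-1} + p_{i-2}, q_i = a_i*q_{i-1} + q_{i-2} with p_{-2}=0, p_{-1}=1, q_{-2}=1, q_{-1}=0):
  i=0: a_0=49, p_0 = 49*1 + 0 = 49, q_0 = 49*0 + 1 = 1.
  i=1: a_1=10, p_1 = 10*49 + 1 = 491, q_1 = 10*1 + 0 = 10.
  i=2: a_2=1, p_2 = 1*491 + 49 = 540, q_2 = 1*10 + 1 = 11.
  i=3: a_3=8, p_3 = 8*540 + 491 = 4811, q_3 = 8*11 + 10 = 98.
  i=4: a_4=1, p_4 = 1*4811 + 540 = 5351, q_4 = 1*98 + 11 = 109.
  i=5: a_5=10, p_5 = 10*5351 + 4811 = 58321, q_5 = 10*109 + 98 = 1188.
Check: 58321^2 - 2410*1188^2 = 3401339041 - 3401339040 = 1, so (x, y) = (58321, 1188) solves the equation, and by the theorem it is the least positive solution.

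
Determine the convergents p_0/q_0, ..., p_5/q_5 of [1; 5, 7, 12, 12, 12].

Using the convergent recurrence p_i = a_i*p_{i-1} + p_{i-2}, q_i = a_i*q_{i-1} + q_{i-2} with p_{-2}=0, p_{-1}=1, q_{-2}=1, q_{-1}=0:
  i=0: a_0=1, p_0 = 1*1 + 0 = 1, q_0 = 1*0 + 1 = 1.
  i=1: a_1=5, p_1 = 5*1 + 1 = 6, q_1 = 5*1 + 0 = 5.
  i=2: a_2=7, p_2 = 7*6 + 1 = 43, q_2 = 7*5 + 1 = 36.
  i=3: a_3=12, p_3 = 12*43 + 6 = 522, q_3 = 12*36 + 5 = 437.
  i=4: a_4=12, p_4 = 12*522 + 43 = 6307, q_4 = 12*437 + 36 = 5280.
  i=5: a_5=12, p_5 = 12*6307 + 522 = 76206, q_5 = 12*5280 + 437 = 63797.

1/1, 6/5, 43/36, 522/437, 6307/5280, 76206/63797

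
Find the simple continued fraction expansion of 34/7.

Run the Euclidean algorithm on 34 and 7; the successive quotients are the partial quotients a_0, a_1, ... (each step inverts the fractional part left over by the previous one):
  34 = 4*7 + 6, so a_0 = 4.
  7 = 1*6 + 1, so a_1 = 1.
  6 = 6*1 + 0, so a_2 = 6.
The remainder reaches 0 after 3 divisions, so the expansion has 3 partial quotients, read off in order.

[4; 1, 6]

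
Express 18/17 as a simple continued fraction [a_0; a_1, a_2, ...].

Run the Euclidean algorithm on 18 and 17; the successive quotients are the partial quotients a_0, a_1, ... (each step inverts the fractional part left over by the previous one):
  18 = 1*17 + 1, so a_0 = 1.
  17 = 17*1 + 0, so a_1 = 17.
The remainder reaches 0 after 2 divisions, so the expansion has 2 partial quotients, read off in order.

[1; 17]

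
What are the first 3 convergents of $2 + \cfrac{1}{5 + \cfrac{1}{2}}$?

2/1, 11/5, 24/11

Using the convergent recurrence p_i = a_i*p_{i-1} + p_{i-2}, q_i = a_i*q_{i-1} + q_{i-2} with p_{-2}=0, p_{-1}=1, q_{-2}=1, q_{-1}=0:
  i=0: a_0=2, p_0 = 2*1 + 0 = 2, q_0 = 2*0 + 1 = 1.
  i=1: a_1=5, p_1 = 5*2 + 1 = 11, q_1 = 5*1 + 0 = 5.
  i=2: a_2=2, p_2 = 2*11 + 2 = 24, q_2 = 2*5 + 1 = 11.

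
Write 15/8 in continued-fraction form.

[1; 1, 7]

Run the Euclidean algorithm on 15 and 8; the successive quotients are the partial quotients a_0, a_1, ... (each step inverts the fractional part left over by the previous one):
  15 = 1*8 + 7, so a_0 = 1.
  8 = 1*7 + 1, so a_1 = 1.
  7 = 7*1 + 0, so a_2 = 7.
The remainder reaches 0 after 3 divisions, so the expansion has 3 partial quotients, read off in order.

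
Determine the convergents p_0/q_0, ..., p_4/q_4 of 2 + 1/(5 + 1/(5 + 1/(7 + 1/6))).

2/1, 11/5, 57/26, 410/187, 2517/1148

Using the convergent recurrence p_i = a_i*p_{i-1} + p_{i-2}, q_i = a_i*q_{i-1} + q_{i-2} with p_{-2}=0, p_{-1}=1, q_{-2}=1, q_{-1}=0:
  i=0: a_0=2, p_0 = 2*1 + 0 = 2, q_0 = 2*0 + 1 = 1.
  i=1: a_1=5, p_1 = 5*2 + 1 = 11, q_1 = 5*1 + 0 = 5.
  i=2: a_2=5, p_2 = 5*11 + 2 = 57, q_2 = 5*5 + 1 = 26.
  i=3: a_3=7, p_3 = 7*57 + 11 = 410, q_3 = 7*26 + 5 = 187.
  i=4: a_4=6, p_4 = 6*410 + 57 = 2517, q_4 = 6*187 + 26 = 1148.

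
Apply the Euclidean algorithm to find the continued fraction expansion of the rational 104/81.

Run the Euclidean algorithm on 104 and 81; the successive quotients are the partial quotients a_0, a_1, ... (each step inverts the fractional part left over by the previous one):
  104 = 1*81 + 23, so a_0 = 1.
  81 = 3*23 + 12, so a_1 = 3.
  23 = 1*12 + 11, so a_2 = 1.
  12 = 1*11 + 1, so a_3 = 1.
  11 = 11*1 + 0, so a_4 = 11.
The remainder reaches 0 after 5 divisions, so the expansion has 5 partial quotients, read off in order.

[1; 3, 1, 1, 11]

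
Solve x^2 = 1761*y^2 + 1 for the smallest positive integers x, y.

(x, y) = (1175, 28)

First expand sqrt(1761) as a continued fraction. With x_i = (sqrt(1761) + m_i)/d_i and (m_0, d_0) = (0, 1): a_0 = floor(sqrt(1761)) = 41, since 41^2 = 1681 <= 1761 < 1764 = 42^2.
Iterate m_{i+1} = d_i*a_i - m_i, d_{i+1} = (1761 - m_{i+1}^2)/d_i, a_{i+1} = floor((a_0 + m_{i+1})/d_{i+1}):
  m_1 = 1*41 - 0 = 41, d_1 = (1761 - 41^2)/1 = 80/1 = 80, a_1 = floor((41 + 41)/80) = 1.
  m_2 = 80*1 - 41 = 39, d_2 = (1761 - 39^2)/80 = 240/80 = 3, a_2 = floor((41 + 39)/3) = 26.
  m_3 = 3*26 - 39 = 39, d_3 = (1761 - 39^2)/3 = 240/3 = 80, a_3 = floor((41 + 39)/80) = 1.
  m_4 = 80*1 - 39 = 41, d_4 = (1761 - 41^2)/80 = 80/80 = 1, a_4 = floor((41 + 41)/1) = 82.
  m_5 = 1*82 - 41 = 41, d_5 = (1761 - 41^2)/1 = 80/1 = 80: (m_5, d_5) = (m_1, d_1) = (41, 80), so from here the quotients repeat a_1, ..., a_4; the period length is 4.
So sqrt(1761) = [41; (1, 26, 1, 82)] with period length k = 4.
k is even, so the fundamental solution of x^2 - 1761y^2 = 1 is (p_{k-1}, q_{k-1}) = (p_3, q_3); compute convergents through index 3.
Convergents (p_i = a_i*p_{i-1} + p_{i-2}, q_i = a_i*q_{i-1} + q_{i-2} with p_{-2}=0, p_{-1}=1, q_{-2}=1, q_{-1}=0):
  i=0: a_0=41, p_0 = 41*1 + 0 = 41, q_0 = 41*0 + 1 = 1.
  i=1: a_1=1, p_1 = 1*41 + 1 = 42, q_1 = 1*1 + 0 = 1.
  i=2: a_2=26, p_2 = 26*42 + 41 = 1133, q_2 = 26*1 + 1 = 27.
  i=3: a_3=1, p_3 = 1*1133 + 42 = 1175, q_3 = 1*27 + 1 = 28.
Check: 1175^2 - 1761*28^2 = 1380625 - 1380624 = 1, so (x, y) = (1175, 28) solves the equation, and by the theorem it is the least positive solution.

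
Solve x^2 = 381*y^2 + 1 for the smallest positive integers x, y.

(x, y) = (1015, 52)

First expand sqrt(381) as a continued fraction. With x_i = (sqrt(381) + m_i)/d_i and (m_0, d_0) = (0, 1): a_0 = floor(sqrt(381)) = 19, since 19^2 = 361 <= 381 < 400 = 20^2.
Iterate m_{i+1} = d_i*a_i - m_i, d_{i+1} = (381 - m_{i+1}^2)/d_i, a_{i+1} = floor((a_0 + m_{i+1})/d_{i+1}):
  m_1 = 1*19 - 0 = 19, d_1 = (381 - 19^2)/1 = 20/1 = 20, a_1 = floor((19 + 19)/20) = 1.
  m_2 = 20*1 - 19 = 1, d_2 = (381 - 1^2)/20 = 380/20 = 19, a_2 = floor((19 + 1)/19) = 1.
  m_3 = 19*1 - 1 = 18, d_3 = (381 - 18^2)/19 = 57/19 = 3, a_3 = floor((19 + 18)/3) = 12.
  m_4 = 3*12 - 18 = 18, d_4 = (381 - 18^2)/3 = 57/3 = 19, a_4 = floor((19 + 18)/19) = 1.
  m_5 = 19*1 - 18 = 1, d_5 = (381 - 1^2)/19 = 380/19 = 20, a_5 = floor((19 + 1)/20) = 1.
  m_6 = 20*1 - 1 = 19, d_6 = (381 - 19^2)/20 = 20/20 = 1, a_6 = floor((19 + 19)/1) = 38.
  m_7 = 1*38 - 19 = 19, d_7 = (381 - 19^2)/1 = 20/1 = 20: (m_7, d_7) = (m_1, d_1) = (19, 20), so from here the quotients repeat a_1, ..., a_6; the period length is 6.
So sqrt(381) = [19; (1, 1, 12, 1, 1, 38)] with period length k = 6.
k is even, so the fundamental solution of x^2 - 381y^2 = 1 is (p_{k-1}, q_{k-1}) = (p_5, q_5); compute convergents through index 5.
Convergents (p_i = a_i*p_{i-1} + p_{i-2}, q_i = a_i*q_{i-1} + q_{i-2} with p_{-2}=0, p_{-1}=1, q_{-2}=1, q_{-1}=0):
  i=0: a_0=19, p_0 = 19*1 + 0 = 19, q_0 = 19*0 + 1 = 1.
  i=1: a_1=1, p_1 = 1*19 + 1 = 20, q_1 = 1*1 + 0 = 1.
  i=2: a_2=1, p_2 = 1*20 + 19 = 39, q_2 = 1*1 + 1 = 2.
  i=3: a_3=12, p_3 = 12*39 + 20 = 488, q_3 = 12*2 + 1 = 25.
  i=4: a_4=1, p_4 = 1*488 + 39 = 527, q_4 = 1*25 + 2 = 27.
  i=5: a_5=1, p_5 = 1*527 + 488 = 1015, q_5 = 1*27 + 25 = 52.
Check: 1015^2 - 381*52^2 = 1030225 - 1030224 = 1, so (x, y) = (1015, 52) solves the equation, and by the theorem it is the least positive solution.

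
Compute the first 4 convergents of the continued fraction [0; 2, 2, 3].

Using the convergent recurrence p_i = a_i*p_{i-1} + p_{i-2}, q_i = a_i*q_{i-1} + q_{i-2} with p_{-2}=0, p_{-1}=1, q_{-2}=1, q_{-1}=0:
  i=0: a_0=0, p_0 = 0*1 + 0 = 0, q_0 = 0*0 + 1 = 1.
  i=1: a_1=2, p_1 = 2*0 + 1 = 1, q_1 = 2*1 + 0 = 2.
  i=2: a_2=2, p_2 = 2*1 + 0 = 2, q_2 = 2*2 + 1 = 5.
  i=3: a_3=3, p_3 = 3*2 + 1 = 7, q_3 = 3*5 + 2 = 17.

0/1, 1/2, 2/5, 7/17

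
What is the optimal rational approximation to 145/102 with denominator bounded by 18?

17/12

Expand x = 145/102 as a continued fraction with the Euclidean algorithm:
  145 = 1*102 + 43, so a_0 = 1.
  102 = 2*43 + 16, so a_1 = 2.
  43 = 2*16 + 11, so a_2 = 2.
  16 = 1*11 + 5, so a_3 = 1.
  11 = 2*5 + 1, so a_4 = 2.
  5 = 5*1 + 0, so a_5 = 5.
so x = [1; 2, 2, 1, 2, 5].
Convergents (p_i = a_i*p_{i-1} + p_{i-2}, q_i = a_i*q_{i-1} + q_{i-2} with p_{-2}=0, p_{-1}=1, q_{-2}=1, q_{-1}=0), until the denominator exceeds 18:
  i=0: a_0=1, p_0 = 1*1 + 0 = 1, q_0 = 1*0 + 1 = 1.
  i=1: a_1=2, p_1 = 2*1 + 1 = 3, q_1 = 2*1 + 0 = 2.
  i=2: a_2=2, p_2 = 2*3 + 1 = 7, q_2 = 2*2 + 1 = 5.
  i=3: a_3=1, p_3 = 1*7 + 3 = 10, q_3 = 1*5 + 2 = 7.
  i=4: a_4=2, p_4 = 2*10 + 7 = 27, q_4 = 2*7 + 5 = 19.
q_4 = 19 > 18, so the last convergent with denominator <= 18 is p_3/q_3 = 10/7.
The closest fraction with denominator <= 18 is either p_3/q_3 or the intermediate fraction (k*p_3 + p_2)/(k*q_3 + q_2) with the largest k >= 1 whose denominator stays <= 18; these approach x as k grows, and every other convergent or intermediate fraction in range is farther away.
Largest k: floor((18 - q_2)/q_3) = floor((18 - 5)/7) = 1.
That gives (1*10 + 7)/(1*7 + 5) = 17/12.
Compare the errors: |x - 10/7| = |145*7 - 10*102|/(102*7) = 5/714, and |x - 17/12| = |145*12 - 17*102|/(102*12) = 6/1224.
Cross-multiplying, 6*714 = 4284 < 6120 = 5*1224, so 6/1224 is smaller: the intermediate fraction 17/12 is closer to x than 10/7.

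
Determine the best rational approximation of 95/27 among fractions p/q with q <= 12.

7/2

Expand x = 95/27 as a continued fraction with the Euclidean algorithm:
  95 = 3*27 + 14, so a_0 = 3.
  27 = 1*14 + 13, so a_1 = 1.
  14 = 1*13 + 1, so a_2 = 1.
  13 = 13*1 + 0, so a_3 = 13.
so x = [3; 1, 1, 13].
Convergents (p_i = a_i*p_{i-1} + p_{i-2}, q_i = a_i*q_{i-1} + q_{i-2} with p_{-2}=0, p_{-1}=1, q_{-2}=1, q_{-1}=0), until the denominator exceeds 12:
  i=0: a_0=3, p_0 = 3*1 + 0 = 3, q_0 = 3*0 + 1 = 1.
  i=1: a_1=1, p_1 = 1*3 + 1 = 4, q_1 = 1*1 + 0 = 1.
  i=2: a_2=1, p_2 = 1*4 + 3 = 7, q_2 = 1*1 + 1 = 2.
  i=3: a_3=13, p_3 = 13*7 + 4 = 95, q_3 = 13*2 + 1 = 27.
q_3 = 27 > 12, so the last convergent with denominator <= 12 is p_2/q_2 = 7/2.
The closest fraction with denominator <= 12 is either p_2/q_2 or the intermediate fraction (k*p_2 + p_1)/(k*q_2 + q_1) with the largest k >= 1 whose denominator stays <= 12; these approach x as k grows, and every other convergent or intermediate fraction in range is farther away.
Largest k: floor((12 - q_1)/q_2) = floor((12 - 1)/2) = 5.
That gives (5*7 + 4)/(5*2 + 1) = 39/11.
Compare the errors: |x - 7/2| = |95*2 - 7*27|/(27*2) = 1/54, and |x - 39/11| = |95*11 - 39*27|/(27*11) = 8/297.
Cross-multiplying, 1*297 = 297 < 432 = 8*54, so 1/54 is smaller: the convergent 7/2 is closer to x than 39/11.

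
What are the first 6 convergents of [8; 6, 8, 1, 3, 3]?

8/1, 49/6, 400/49, 449/55, 1747/214, 5690/697

Using the convergent recurrence p_i = a_i*p_{i-1} + p_{i-2}, q_i = a_i*q_{i-1} + q_{i-2} with p_{-2}=0, p_{-1}=1, q_{-2}=1, q_{-1}=0:
  i=0: a_0=8, p_0 = 8*1 + 0 = 8, q_0 = 8*0 + 1 = 1.
  i=1: a_1=6, p_1 = 6*8 + 1 = 49, q_1 = 6*1 + 0 = 6.
  i=2: a_2=8, p_2 = 8*49 + 8 = 400, q_2 = 8*6 + 1 = 49.
  i=3: a_3=1, p_3 = 1*400 + 49 = 449, q_3 = 1*49 + 6 = 55.
  i=4: a_4=3, p_4 = 3*449 + 400 = 1747, q_4 = 3*55 + 49 = 214.
  i=5: a_5=3, p_5 = 3*1747 + 449 = 5690, q_5 = 3*214 + 55 = 697.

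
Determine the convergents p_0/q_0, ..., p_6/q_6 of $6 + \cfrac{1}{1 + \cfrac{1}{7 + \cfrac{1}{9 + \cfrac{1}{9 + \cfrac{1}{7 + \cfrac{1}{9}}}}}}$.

6/1, 7/1, 55/8, 502/73, 4573/665, 32513/4728, 297190/43217

Using the convergent recurrence p_i = a_i*p_{i-1} + p_{i-2}, q_i = a_i*q_{i-1} + q_{i-2} with p_{-2}=0, p_{-1}=1, q_{-2}=1, q_{-1}=0:
  i=0: a_0=6, p_0 = 6*1 + 0 = 6, q_0 = 6*0 + 1 = 1.
  i=1: a_1=1, p_1 = 1*6 + 1 = 7, q_1 = 1*1 + 0 = 1.
  i=2: a_2=7, p_2 = 7*7 + 6 = 55, q_2 = 7*1 + 1 = 8.
  i=3: a_3=9, p_3 = 9*55 + 7 = 502, q_3 = 9*8 + 1 = 73.
  i=4: a_4=9, p_4 = 9*502 + 55 = 4573, q_4 = 9*73 + 8 = 665.
  i=5: a_5=7, p_5 = 7*4573 + 502 = 32513, q_5 = 7*665 + 73 = 4728.
  i=6: a_6=9, p_6 = 9*32513 + 4573 = 297190, q_6 = 9*4728 + 665 = 43217.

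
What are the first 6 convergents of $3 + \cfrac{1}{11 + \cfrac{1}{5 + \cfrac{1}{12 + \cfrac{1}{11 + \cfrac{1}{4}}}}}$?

3/1, 34/11, 173/56, 2110/683, 23383/7569, 95642/30959

Using the convergent recurrence p_i = a_i*p_{i-1} + p_{i-2}, q_i = a_i*q_{i-1} + q_{i-2} with p_{-2}=0, p_{-1}=1, q_{-2}=1, q_{-1}=0:
  i=0: a_0=3, p_0 = 3*1 + 0 = 3, q_0 = 3*0 + 1 = 1.
  i=1: a_1=11, p_1 = 11*3 + 1 = 34, q_1 = 11*1 + 0 = 11.
  i=2: a_2=5, p_2 = 5*34 + 3 = 173, q_2 = 5*11 + 1 = 56.
  i=3: a_3=12, p_3 = 12*173 + 34 = 2110, q_3 = 12*56 + 11 = 683.
  i=4: a_4=11, p_4 = 11*2110 + 173 = 23383, q_4 = 11*683 + 56 = 7569.
  i=5: a_5=4, p_5 = 4*23383 + 2110 = 95642, q_5 = 4*7569 + 683 = 30959.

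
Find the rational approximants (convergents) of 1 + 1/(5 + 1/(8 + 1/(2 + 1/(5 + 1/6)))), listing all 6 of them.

1/1, 6/5, 49/41, 104/87, 569/476, 3518/2943

Using the convergent recurrence p_i = a_i*p_{i-1} + p_{i-2}, q_i = a_i*q_{i-1} + q_{i-2} with p_{-2}=0, p_{-1}=1, q_{-2}=1, q_{-1}=0:
  i=0: a_0=1, p_0 = 1*1 + 0 = 1, q_0 = 1*0 + 1 = 1.
  i=1: a_1=5, p_1 = 5*1 + 1 = 6, q_1 = 5*1 + 0 = 5.
  i=2: a_2=8, p_2 = 8*6 + 1 = 49, q_2 = 8*5 + 1 = 41.
  i=3: a_3=2, p_3 = 2*49 + 6 = 104, q_3 = 2*41 + 5 = 87.
  i=4: a_4=5, p_4 = 5*104 + 49 = 569, q_4 = 5*87 + 41 = 476.
  i=5: a_5=6, p_5 = 6*569 + 104 = 3518, q_5 = 6*476 + 87 = 2943.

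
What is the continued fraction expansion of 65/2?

Run the Euclidean algorithm on 65 and 2; the successive quotients are the partial quotients a_0, a_1, ... (each step inverts the fractional part left over by the previous one):
  65 = 32*2 + 1, so a_0 = 32.
  2 = 2*1 + 0, so a_1 = 2.
The remainder reaches 0 after 2 divisions, so the expansion has 2 partial quotients, read off in order.

[32; 2]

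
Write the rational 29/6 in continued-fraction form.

Run the Euclidean algorithm on 29 and 6; the successive quotients are the partial quotients a_0, a_1, ... (each step inverts the fractional part left over by the previous one):
  29 = 4*6 + 5, so a_0 = 4.
  6 = 1*5 + 1, so a_1 = 1.
  5 = 5*1 + 0, so a_2 = 5.
The remainder reaches 0 after 3 divisions, so the expansion has 3 partial quotients, read off in order.

[4; 1, 5]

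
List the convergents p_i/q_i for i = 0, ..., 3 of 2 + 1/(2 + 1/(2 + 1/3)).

2/1, 5/2, 12/5, 41/17

Using the convergent recurrence p_i = a_i*p_{i-1} + p_{i-2}, q_i = a_i*q_{i-1} + q_{i-2} with p_{-2}=0, p_{-1}=1, q_{-2}=1, q_{-1}=0:
  i=0: a_0=2, p_0 = 2*1 + 0 = 2, q_0 = 2*0 + 1 = 1.
  i=1: a_1=2, p_1 = 2*2 + 1 = 5, q_1 = 2*1 + 0 = 2.
  i=2: a_2=2, p_2 = 2*5 + 2 = 12, q_2 = 2*2 + 1 = 5.
  i=3: a_3=3, p_3 = 3*12 + 5 = 41, q_3 = 3*5 + 2 = 17.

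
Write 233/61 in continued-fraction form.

Run the Euclidean algorithm on 233 and 61; the successive quotients are the partial quotients a_0, a_1, ... (each step inverts the fractional part left over by the previous one):
  233 = 3*61 + 50, so a_0 = 3.
  61 = 1*50 + 11, so a_1 = 1.
  50 = 4*11 + 6, so a_2 = 4.
  11 = 1*6 + 5, so a_3 = 1.
  6 = 1*5 + 1, so a_4 = 1.
  5 = 5*1 + 0, so a_5 = 5.
The remainder reaches 0 after 6 divisions, so the expansion has 6 partial quotients, read off in order.

[3; 1, 4, 1, 1, 5]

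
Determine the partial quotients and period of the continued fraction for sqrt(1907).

Write x_i = (sqrt(1907) + m_i)/d_i with (m_0, d_0) = (0, 1). a_0 = floor(sqrt(1907)) = 43, since 43^2 = 1849 <= 1907 < 1936 = 44^2.
Iterate m_{i+1} = d_i*a_i - m_i, d_{i+1} = (1907 - m_{i+1}^2)/d_i, a_{i+1} = floor((a_0 + m_{i+1})/d_{i+1}):
  m_1 = 1*43 - 0 = 43, d_1 = (1907 - 43^2)/1 = 58/1 = 58, a_1 = floor((43 + 43)/58) = 1.
  m_2 = 58*1 - 43 = 15, d_2 = (1907 - 15^2)/58 = 1682/58 = 29, a_2 = floor((43 + 15)/29) = 2.
  m_3 = 29*2 - 15 = 43, d_3 = (1907 - 43^2)/29 = 58/29 = 2, a_3 = floor((43 + 43)/2) = 43.
  m_4 = 2*43 - 43 = 43, d_4 = (1907 - 43^2)/2 = 58/2 = 29, a_4 = floor((43 + 43)/29) = 2.
  m_5 = 29*2 - 43 = 15, d_5 = (1907 - 15^2)/29 = 1682/29 = 58, a_5 = floor((43 + 15)/58) = 1.
  m_6 = 58*1 - 15 = 43, d_6 = (1907 - 43^2)/58 = 58/58 = 1, a_6 = floor((43 + 43)/1) = 86.
  m_7 = 1*86 - 43 = 43, d_7 = (1907 - 43^2)/1 = 58/1 = 58: (m_7, d_7) = (m_1, d_1) = (43, 58), so from here the quotients repeat a_1, ..., a_6; the period length is 6.
Hence the expansion of sqrt(1907) is a_0 = 43 followed by the repeating block 1, 2, 43, 2, 1, 86 (period 6).

[43; (1, 2, 43, 2, 1, 86)]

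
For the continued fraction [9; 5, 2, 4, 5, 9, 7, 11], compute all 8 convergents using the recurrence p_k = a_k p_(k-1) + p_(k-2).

9/1, 46/5, 101/11, 450/49, 2351/256, 21609/2353, 153614/16727, 1711363/186350

Using the convergent recurrence p_i = a_i*p_{i-1} + p_{i-2}, q_i = a_i*q_{i-1} + q_{i-2} with p_{-2}=0, p_{-1}=1, q_{-2}=1, q_{-1}=0:
  i=0: a_0=9, p_0 = 9*1 + 0 = 9, q_0 = 9*0 + 1 = 1.
  i=1: a_1=5, p_1 = 5*9 + 1 = 46, q_1 = 5*1 + 0 = 5.
  i=2: a_2=2, p_2 = 2*46 + 9 = 101, q_2 = 2*5 + 1 = 11.
  i=3: a_3=4, p_3 = 4*101 + 46 = 450, q_3 = 4*11 + 5 = 49.
  i=4: a_4=5, p_4 = 5*450 + 101 = 2351, q_4 = 5*49 + 11 = 256.
  i=5: a_5=9, p_5 = 9*2351 + 450 = 21609, q_5 = 9*256 + 49 = 2353.
  i=6: a_6=7, p_6 = 7*21609 + 2351 = 153614, q_6 = 7*2353 + 256 = 16727.
  i=7: a_7=11, p_7 = 11*153614 + 21609 = 1711363, q_7 = 11*16727 + 2353 = 186350.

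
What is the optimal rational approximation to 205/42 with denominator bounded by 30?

122/25

Expand x = 205/42 as a continued fraction with the Euclidean algorithm:
  205 = 4*42 + 37, so a_0 = 4.
  42 = 1*37 + 5, so a_1 = 1.
  37 = 7*5 + 2, so a_2 = 7.
  5 = 2*2 + 1, so a_3 = 2.
  2 = 2*1 + 0, so a_4 = 2.
so x = [4; 1, 7, 2, 2].
Convergents (p_i = a_i*p_{i-1} + p_{i-2}, q_i = a_i*q_{i-1} + q_{i-2} with p_{-2}=0, p_{-1}=1, q_{-2}=1, q_{-1}=0), until the denominator exceeds 30:
  i=0: a_0=4, p_0 = 4*1 + 0 = 4, q_0 = 4*0 + 1 = 1.
  i=1: a_1=1, p_1 = 1*4 + 1 = 5, q_1 = 1*1 + 0 = 1.
  i=2: a_2=7, p_2 = 7*5 + 4 = 39, q_2 = 7*1 + 1 = 8.
  i=3: a_3=2, p_3 = 2*39 + 5 = 83, q_3 = 2*8 + 1 = 17.
  i=4: a_4=2, p_4 = 2*83 + 39 = 205, q_4 = 2*17 + 8 = 42.
q_4 = 42 > 30, so the last convergent with denominator <= 30 is p_3/q_3 = 83/17.
The closest fraction with denominator <= 30 is either p_3/q_3 or the intermediate fraction (k*p_3 + p_2)/(k*q_3 + q_2) with the largest k >= 1 whose denominator stays <= 30; these approach x as k grows, and every other convergent or intermediate fraction in range is farther away.
Largest k: floor((30 - q_2)/q_3) = floor((30 - 8)/17) = 1.
That gives (1*83 + 39)/(1*17 + 8) = 122/25.
Compare the errors: |x - 83/17| = |205*17 - 83*42|/(42*17) = 1/714, and |x - 122/25| = |205*25 - 122*42|/(42*25) = 1/1050.
Cross-multiplying, 1*714 = 714 < 1050 = 1*1050, so 1/1050 is smaller: the intermediate fraction 122/25 is closer to x than 83/17.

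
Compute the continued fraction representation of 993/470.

[2; 8, 1, 6, 1, 1, 3]

Run the Euclidean algorithm on 993 and 470; the successive quotients are the partial quotients a_0, a_1, ... (each step inverts the fractional part left over by the previous one):
  993 = 2*470 + 53, so a_0 = 2.
  470 = 8*53 + 46, so a_1 = 8.
  53 = 1*46 + 7, so a_2 = 1.
  46 = 6*7 + 4, so a_3 = 6.
  7 = 1*4 + 3, so a_4 = 1.
  4 = 1*3 + 1, so a_5 = 1.
  3 = 3*1 + 0, so a_6 = 3.
The remainder reaches 0 after 7 divisions, so the expansion has 7 partial quotients, read off in order.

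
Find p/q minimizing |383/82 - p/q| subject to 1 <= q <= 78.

Expand x = 383/82 as a continued fraction with the Euclidean algorithm:
  383 = 4*82 + 55, so a_0 = 4.
  82 = 1*55 + 27, so a_1 = 1.
  55 = 2*27 + 1, so a_2 = 2.
  27 = 27*1 + 0, so a_3 = 27.
so x = [4; 1, 2, 27].
Convergents (p_i = a_i*p_{i-1} + p_{i-2}, q_i = a_i*q_{i-1} + q_{i-2} with p_{-2}=0, p_{-1}=1, q_{-2}=1, q_{-1}=0), until the denominator exceeds 78:
  i=0: a_0=4, p_0 = 4*1 + 0 = 4, q_0 = 4*0 + 1 = 1.
  i=1: a_1=1, p_1 = 1*4 + 1 = 5, q_1 = 1*1 + 0 = 1.
  i=2: a_2=2, p_2 = 2*5 + 4 = 14, q_2 = 2*1 + 1 = 3.
  i=3: a_3=27, p_3 = 27*14 + 5 = 383, q_3 = 27*3 + 1 = 82.
q_3 = 82 > 78, so the last convergent with denominator <= 78 is p_2/q_2 = 14/3.
The closest fraction with denominator <= 78 is either p_2/q_2 or the intermediate fraction (k*p_2 + p_1)/(k*q_2 + q_1) with the largest k >= 1 whose denominator stays <= 78; these approach x as k grows, and every other convergent or intermediate fraction in range is farther away.
Largest k: floor((78 - q_1)/q_2) = floor((78 - 1)/3) = 25.
That gives (25*14 + 5)/(25*3 + 1) = 355/76.
Compare the errors: |x - 14/3| = |383*3 - 14*82|/(82*3) = 1/246, and |x - 355/76| = |383*76 - 355*82|/(82*76) = 2/6232.
Cross-multiplying, 2*246 = 492 < 6232 = 1*6232, so 2/6232 is smaller: the intermediate fraction 355/76 is closer to x than 14/3.

355/76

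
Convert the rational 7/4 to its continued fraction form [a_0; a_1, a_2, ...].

Run the Euclidean algorithm on 7 and 4; the successive quotients are the partial quotients a_0, a_1, ... (each step inverts the fractional part left over by the previous one):
  7 = 1*4 + 3, so a_0 = 1.
  4 = 1*3 + 1, so a_1 = 1.
  3 = 3*1 + 0, so a_2 = 3.
The remainder reaches 0 after 3 divisions, so the expansion has 3 partial quotients, read off in order.

[1; 1, 3]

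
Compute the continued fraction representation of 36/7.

Run the Euclidean algorithm on 36 and 7; the successive quotients are the partial quotients a_0, a_1, ... (each step inverts the fractional part left over by the previous one):
  36 = 5*7 + 1, so a_0 = 5.
  7 = 7*1 + 0, so a_1 = 7.
The remainder reaches 0 after 2 divisions, so the expansion has 2 partial quotients, read off in order.

[5; 7]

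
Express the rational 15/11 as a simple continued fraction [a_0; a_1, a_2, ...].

Run the Euclidean algorithm on 15 and 11; the successive quotients are the partial quotients a_0, a_1, ... (each step inverts the fractional part left over by the previous one):
  15 = 1*11 + 4, so a_0 = 1.
  11 = 2*4 + 3, so a_1 = 2.
  4 = 1*3 + 1, so a_2 = 1.
  3 = 3*1 + 0, so a_3 = 3.
The remainder reaches 0 after 4 divisions, so the expansion has 4 partial quotients, read off in order.

[1; 2, 1, 3]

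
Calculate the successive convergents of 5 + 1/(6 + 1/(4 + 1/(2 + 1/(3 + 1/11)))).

5/1, 31/6, 129/25, 289/56, 996/193, 11245/2179

Using the convergent recurrence p_i = a_i*p_{i-1} + p_{i-2}, q_i = a_i*q_{i-1} + q_{i-2} with p_{-2}=0, p_{-1}=1, q_{-2}=1, q_{-1}=0:
  i=0: a_0=5, p_0 = 5*1 + 0 = 5, q_0 = 5*0 + 1 = 1.
  i=1: a_1=6, p_1 = 6*5 + 1 = 31, q_1 = 6*1 + 0 = 6.
  i=2: a_2=4, p_2 = 4*31 + 5 = 129, q_2 = 4*6 + 1 = 25.
  i=3: a_3=2, p_3 = 2*129 + 31 = 289, q_3 = 2*25 + 6 = 56.
  i=4: a_4=3, p_4 = 3*289 + 129 = 996, q_4 = 3*56 + 25 = 193.
  i=5: a_5=11, p_5 = 11*996 + 289 = 11245, q_5 = 11*193 + 56 = 2179.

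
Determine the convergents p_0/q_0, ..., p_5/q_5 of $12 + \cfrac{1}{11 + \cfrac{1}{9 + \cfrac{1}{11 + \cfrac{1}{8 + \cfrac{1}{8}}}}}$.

12/1, 133/11, 1209/100, 13432/1111, 108665/8988, 882752/73015

Using the convergent recurrence p_i = a_i*p_{i-1} + p_{i-2}, q_i = a_i*q_{i-1} + q_{i-2} with p_{-2}=0, p_{-1}=1, q_{-2}=1, q_{-1}=0:
  i=0: a_0=12, p_0 = 12*1 + 0 = 12, q_0 = 12*0 + 1 = 1.
  i=1: a_1=11, p_1 = 11*12 + 1 = 133, q_1 = 11*1 + 0 = 11.
  i=2: a_2=9, p_2 = 9*133 + 12 = 1209, q_2 = 9*11 + 1 = 100.
  i=3: a_3=11, p_3 = 11*1209 + 133 = 13432, q_3 = 11*100 + 11 = 1111.
  i=4: a_4=8, p_4 = 8*13432 + 1209 = 108665, q_4 = 8*1111 + 100 = 8988.
  i=5: a_5=8, p_5 = 8*108665 + 13432 = 882752, q_5 = 8*8988 + 1111 = 73015.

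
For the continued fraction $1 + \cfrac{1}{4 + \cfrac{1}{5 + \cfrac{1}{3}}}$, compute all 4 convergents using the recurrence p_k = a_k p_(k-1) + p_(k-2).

Using the convergent recurrence p_i = a_i*p_{i-1} + p_{i-2}, q_i = a_i*q_{i-1} + q_{i-2} with p_{-2}=0, p_{-1}=1, q_{-2}=1, q_{-1}=0:
  i=0: a_0=1, p_0 = 1*1 + 0 = 1, q_0 = 1*0 + 1 = 1.
  i=1: a_1=4, p_1 = 4*1 + 1 = 5, q_1 = 4*1 + 0 = 4.
  i=2: a_2=5, p_2 = 5*5 + 1 = 26, q_2 = 5*4 + 1 = 21.
  i=3: a_3=3, p_3 = 3*26 + 5 = 83, q_3 = 3*21 + 4 = 67.

1/1, 5/4, 26/21, 83/67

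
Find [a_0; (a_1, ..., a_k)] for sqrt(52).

Write x_i = (sqrt(52) + m_i)/d_i with (m_0, d_0) = (0, 1). a_0 = floor(sqrt(52)) = 7, since 7^2 = 49 <= 52 < 64 = 8^2.
Iterate m_{i+1} = d_i*a_i - m_i, d_{i+1} = (52 - m_{i+1}^2)/d_i, a_{i+1} = floor((a_0 + m_{i+1})/d_{i+1}):
  m_1 = 1*7 - 0 = 7, d_1 = (52 - 7^2)/1 = 3/1 = 3, a_1 = floor((7 + 7)/3) = 4.
  m_2 = 3*4 - 7 = 5, d_2 = (52 - 5^2)/3 = 27/3 = 9, a_2 = floor((7 + 5)/9) = 1.
  m_3 = 9*1 - 5 = 4, d_3 = (52 - 4^2)/9 = 36/9 = 4, a_3 = floor((7 + 4)/4) = 2.
  m_4 = 4*2 - 4 = 4, d_4 = (52 - 4^2)/4 = 36/4 = 9, a_4 = floor((7 + 4)/9) = 1.
  m_5 = 9*1 - 4 = 5, d_5 = (52 - 5^2)/9 = 27/9 = 3, a_5 = floor((7 + 5)/3) = 4.
  m_6 = 3*4 - 5 = 7, d_6 = (52 - 7^2)/3 = 3/3 = 1, a_6 = floor((7 + 7)/1) = 14.
  m_7 = 1*14 - 7 = 7, d_7 = (52 - 7^2)/1 = 3/1 = 3: (m_7, d_7) = (m_1, d_1) = (7, 3), so from here the quotients repeat a_1, ..., a_6; the period length is 6.
Hence the expansion of sqrt(52) is a_0 = 7 followed by the repeating block 4, 1, 2, 1, 4, 14 (period 6).

[7; (4, 1, 2, 1, 4, 14)]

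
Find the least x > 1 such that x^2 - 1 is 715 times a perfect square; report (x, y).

First expand sqrt(715) as a continued fraction. With x_i = (sqrt(715) + m_i)/d_i and (m_0, d_0) = (0, 1): a_0 = floor(sqrt(715)) = 26, since 26^2 = 676 <= 715 < 729 = 27^2.
Iterate m_{i+1} = d_i*a_i - m_i, d_{i+1} = (715 - m_{i+1}^2)/d_i, a_{i+1} = floor((a_0 + m_{i+1})/d_{i+1}):
  m_1 = 1*26 - 0 = 26, d_1 = (715 - 26^2)/1 = 39/1 = 39, a_1 = floor((26 + 26)/39) = 1.
  m_2 = 39*1 - 26 = 13, d_2 = (715 - 13^2)/39 = 546/39 = 14, a_2 = floor((26 + 13)/14) = 2.
  m_3 = 14*2 - 13 = 15, d_3 = (715 - 15^2)/14 = 490/14 = 35, a_3 = floor((26 + 15)/35) = 1.
  m_4 = 35*1 - 15 = 20, d_4 = (715 - 20^2)/35 = 315/35 = 9, a_4 = floor((26 + 20)/9) = 5.
  m_5 = 9*5 - 20 = 25, d_5 = (715 - 25^2)/9 = 90/9 = 10, a_5 = floor((26 + 25)/10) = 5.
  m_6 = 10*5 - 25 = 25, d_6 = (715 - 25^2)/10 = 90/10 = 9, a_6 = floor((26 + 25)/9) = 5.
  m_7 = 9*5 - 25 = 20, d_7 = (715 - 20^2)/9 = 315/9 = 35, a_7 = floor((26 + 20)/35) = 1.
  m_8 = 35*1 - 20 = 15, d_8 = (715 - 15^2)/35 = 490/35 = 14, a_8 = floor((26 + 15)/14) = 2.
  m_9 = 14*2 - 15 = 13, d_9 = (715 - 13^2)/14 = 546/14 = 39, a_9 = floor((26 + 13)/39) = 1.
  m_10 = 39*1 - 13 = 26, d_10 = (715 - 26^2)/39 = 39/39 = 1, a_10 = floor((26 + 26)/1) = 52.
  m_11 = 1*52 - 26 = 26, d_11 = (715 - 26^2)/1 = 39/1 = 39: (m_11, d_11) = (m_1, d_1) = (26, 39), so from here the quotients repeat a_1, ..., a_10; the period length is 10.
So sqrt(715) = [26; (1, 2, 1, 5, 5, 5, 1, 2, 1, 52)] with period length k = 10.
k is even, so the fundamental solution of x^2 - 715y^2 = 1 is (p_{k-1}, q_{k-1}) = (p_9, q_9); compute convergents through index 9.
Convergents (p_i = a_i*p_{i-1} + p_{i-2}, q_i = a_i*q_{i-1} + q_{i-2} with p_{-2}=0, p_{-1}=1, q_{-2}=1, q_{-1}=0):
  i=0: a_0=26, p_0 = 26*1 + 0 = 26, q_0 = 26*0 + 1 = 1.
  i=1: a_1=1, p_1 = 1*26 + 1 = 27, q_1 = 1*1 + 0 = 1.
  i=2: a_2=2, p_2 = 2*27 + 26 = 80, q_2 = 2*1 + 1 = 3.
  i=3: a_3=1, p_3 = 1*80 + 27 = 107, q_3 = 1*3 + 1 = 4.
  i=4: a_4=5, p_4 = 5*107 + 80 = 615, q_4 = 5*4 + 3 = 23.
  i=5: a_5=5, p_5 = 5*615 + 107 = 3182, q_5 = 5*23 + 4 = 119.
  i=6: a_6=5, p_6 = 5*3182 + 615 = 16525, q_6 = 5*119 + 23 = 618.
  i=7: a_7=1, p_7 = 1*16525 + 3182 = 19707, q_7 = 1*618 + 119 = 737.
  i=8: a_8=2, p_8 = 2*19707 + 16525 = 55939, q_8 = 2*737 + 618 = 2092.
  i=9: a_9=1, p_9 = 1*55939 + 19707 = 75646, q_9 = 1*2092 + 737 = 2829.
Check: 75646^2 - 715*2829^2 = 5722317316 - 5722317315 = 1, so (x, y) = (75646, 2829) solves the equation, and by the theorem it is the least positive solution.

(x, y) = (75646, 2829)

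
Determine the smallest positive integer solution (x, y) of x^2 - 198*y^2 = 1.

First expand sqrt(198) as a continued fraction. With x_i = (sqrt(198) + m_i)/d_i and (m_0, d_0) = (0, 1): a_0 = floor(sqrt(198)) = 14, since 14^2 = 196 <= 198 < 225 = 15^2.
Iterate m_{i+1} = d_i*a_i - m_i, d_{i+1} = (198 - m_{i+1}^2)/d_i, a_{i+1} = floor((a_0 + m_{i+1})/d_{i+1}):
  m_1 = 1*14 - 0 = 14, d_1 = (198 - 14^2)/1 = 2/1 = 2, a_1 = floor((14 + 14)/2) = 14.
  m_2 = 2*14 - 14 = 14, d_2 = (198 - 14^2)/2 = 2/2 = 1, a_2 = floor((14 + 14)/1) = 28.
  m_3 = 1*28 - 14 = 14, d_3 = (198 - 14^2)/1 = 2/1 = 2: (m_3, d_3) = (m_1, d_1) = (14, 2), so from here the quotients repeat a_1, a_2; the period length is 2.
So sqrt(198) = [14; (14, 28)] with period length k = 2.
k is even, so the fundamental solution of x^2 - 198y^2 = 1 is (p_{k-1}, q_{k-1}) = (p_1, q_1); compute convergents through index 1.
Convergents (p_i = a_i*p_{i-1} + p_{i-2}, q_i = a_i*q_{i-1} + q_{i-2} with p_{-2}=0, p_{-1}=1, q_{-2}=1, q_{-1}=0):
  i=0: a_0=14, p_0 = 14*1 + 0 = 14, q_0 = 14*0 + 1 = 1.
  i=1: a_1=14, p_1 = 14*14 + 1 = 197, q_1 = 14*1 + 0 = 14.
Check: 197^2 - 198*14^2 = 38809 - 38808 = 1, so (x, y) = (197, 14) solves the equation, and by the theorem it is the least positive solution.

(x, y) = (197, 14)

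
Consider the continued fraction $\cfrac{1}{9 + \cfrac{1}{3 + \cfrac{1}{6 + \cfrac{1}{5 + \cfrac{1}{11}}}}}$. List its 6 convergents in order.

0/1, 1/9, 3/28, 19/177, 98/913, 1097/10220

Using the convergent recurrence p_i = a_i*p_{i-1} + p_{i-2}, q_i = a_i*q_{i-1} + q_{i-2} with p_{-2}=0, p_{-1}=1, q_{-2}=1, q_{-1}=0:
  i=0: a_0=0, p_0 = 0*1 + 0 = 0, q_0 = 0*0 + 1 = 1.
  i=1: a_1=9, p_1 = 9*0 + 1 = 1, q_1 = 9*1 + 0 = 9.
  i=2: a_2=3, p_2 = 3*1 + 0 = 3, q_2 = 3*9 + 1 = 28.
  i=3: a_3=6, p_3 = 6*3 + 1 = 19, q_3 = 6*28 + 9 = 177.
  i=4: a_4=5, p_4 = 5*19 + 3 = 98, q_4 = 5*177 + 28 = 913.
  i=5: a_5=11, p_5 = 11*98 + 19 = 1097, q_5 = 11*913 + 177 = 10220.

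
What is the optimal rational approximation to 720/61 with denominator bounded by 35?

Expand x = 720/61 as a continued fraction with the Euclidean algorithm:
  720 = 11*61 + 49, so a_0 = 11.
  61 = 1*49 + 12, so a_1 = 1.
  49 = 4*12 + 1, so a_2 = 4.
  12 = 12*1 + 0, so a_3 = 12.
so x = [11; 1, 4, 12].
Convergents (p_i = a_i*p_{i-1} + p_{i-2}, q_i = a_i*q_{i-1} + q_{i-2} with p_{-2}=0, p_{-1}=1, q_{-2}=1, q_{-1}=0), until the denominator exceeds 35:
  i=0: a_0=11, p_0 = 11*1 + 0 = 11, q_0 = 11*0 + 1 = 1.
  i=1: a_1=1, p_1 = 1*11 + 1 = 12, q_1 = 1*1 + 0 = 1.
  i=2: a_2=4, p_2 = 4*12 + 11 = 59, q_2 = 4*1 + 1 = 5.
  i=3: a_3=12, p_3 = 12*59 + 12 = 720, q_3 = 12*5 + 1 = 61.
q_3 = 61 > 35, so the last convergent with denominator <= 35 is p_2/q_2 = 59/5.
The closest fraction with denominator <= 35 is either p_2/q_2 or the intermediate fraction (k*p_2 + p_1)/(k*q_2 + q_1) with the largest k >= 1 whose denominator stays <= 35; these approach x as k grows, and every other convergent or intermediate fraction in range is farther away.
Largest k: floor((35 - q_1)/q_2) = floor((35 - 1)/5) = 6.
That gives (6*59 + 12)/(6*5 + 1) = 366/31.
Compare the errors: |x - 59/5| = |720*5 - 59*61|/(61*5) = 1/305, and |x - 366/31| = |720*31 - 366*61|/(61*31) = 6/1891.
Cross-multiplying, 6*305 = 1830 < 1891 = 1*1891, so 6/1891 is smaller: the intermediate fraction 366/31 is closer to x than 59/5.

366/31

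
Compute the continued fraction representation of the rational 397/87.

Run the Euclidean algorithm on 397 and 87; the successive quotients are the partial quotients a_0, a_1, ... (each step inverts the fractional part left over by the previous one):
  397 = 4*87 + 49, so a_0 = 4.
  87 = 1*49 + 38, so a_1 = 1.
  49 = 1*38 + 11, so a_2 = 1.
  38 = 3*11 + 5, so a_3 = 3.
  11 = 2*5 + 1, so a_4 = 2.
  5 = 5*1 + 0, so a_5 = 5.
The remainder reaches 0 after 6 divisions, so the expansion has 6 partial quotients, read off in order.

[4; 1, 1, 3, 2, 5]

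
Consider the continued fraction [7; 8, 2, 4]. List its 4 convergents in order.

7/1, 57/8, 121/17, 541/76

Using the convergent recurrence p_i = a_i*p_{i-1} + p_{i-2}, q_i = a_i*q_{i-1} + q_{i-2} with p_{-2}=0, p_{-1}=1, q_{-2}=1, q_{-1}=0:
  i=0: a_0=7, p_0 = 7*1 + 0 = 7, q_0 = 7*0 + 1 = 1.
  i=1: a_1=8, p_1 = 8*7 + 1 = 57, q_1 = 8*1 + 0 = 8.
  i=2: a_2=2, p_2 = 2*57 + 7 = 121, q_2 = 2*8 + 1 = 17.
  i=3: a_3=4, p_3 = 4*121 + 57 = 541, q_3 = 4*17 + 8 = 76.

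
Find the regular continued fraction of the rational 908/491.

Run the Euclidean algorithm on 908 and 491; the successive quotients are the partial quotients a_0, a_1, ... (each step inverts the fractional part left over by the previous one):
  908 = 1*491 + 417, so a_0 = 1.
  491 = 1*417 + 74, so a_1 = 1.
  417 = 5*74 + 47, so a_2 = 5.
  74 = 1*47 + 27, so a_3 = 1.
  47 = 1*27 + 20, so a_4 = 1.
  27 = 1*20 + 7, so a_5 = 1.
  20 = 2*7 + 6, so a_6 = 2.
  7 = 1*6 + 1, so a_7 = 1.
  6 = 6*1 + 0, so a_8 = 6.
The remainder reaches 0 after 9 divisions, so the expansion has 9 partial quotients, read off in order.

[1; 1, 5, 1, 1, 1, 2, 1, 6]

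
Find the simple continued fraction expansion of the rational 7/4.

[1; 1, 3]

Run the Euclidean algorithm on 7 and 4; the successive quotients are the partial quotients a_0, a_1, ... (each step inverts the fractional part left over by the previous one):
  7 = 1*4 + 3, so a_0 = 1.
  4 = 1*3 + 1, so a_1 = 1.
  3 = 3*1 + 0, so a_2 = 3.
The remainder reaches 0 after 3 divisions, so the expansion has 3 partial quotients, read off in order.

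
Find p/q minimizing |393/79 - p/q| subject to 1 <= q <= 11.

5/1

Expand x = 393/79 as a continued fraction with the Euclidean algorithm:
  393 = 4*79 + 77, so a_0 = 4.
  79 = 1*77 + 2, so a_1 = 1.
  77 = 38*2 + 1, so a_2 = 38.
  2 = 2*1 + 0, so a_3 = 2.
so x = [4; 1, 38, 2].
Convergents (p_i = a_i*p_{i-1} + p_{i-2}, q_i = a_i*q_{i-1} + q_{i-2} with p_{-2}=0, p_{-1}=1, q_{-2}=1, q_{-1}=0), until the denominator exceeds 11:
  i=0: a_0=4, p_0 = 4*1 + 0 = 4, q_0 = 4*0 + 1 = 1.
  i=1: a_1=1, p_1 = 1*4 + 1 = 5, q_1 = 1*1 + 0 = 1.
  i=2: a_2=38, p_2 = 38*5 + 4 = 194, q_2 = 38*1 + 1 = 39.
q_2 = 39 > 11, so the last convergent with denominator <= 11 is p_1/q_1 = 5/1.
The closest fraction with denominator <= 11 is either p_1/q_1 or the intermediate fraction (k*p_1 + p_0)/(k*q_1 + q_0) with the largest k >= 1 whose denominator stays <= 11; these approach x as k grows, and every other convergent or intermediate fraction in range is farther away.
Largest k: floor((11 - q_0)/q_1) = floor((11 - 1)/1) = 10.
That gives (10*5 + 4)/(10*1 + 1) = 54/11.
Compare the errors: |x - 5/1| = |393*1 - 5*79|/(79*1) = 2/79, and |x - 54/11| = |393*11 - 54*79|/(79*11) = 57/869.
Cross-multiplying, 2*869 = 1738 < 4503 = 57*79, so 2/79 is smaller: the convergent 5/1 is closer to x than 54/11.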